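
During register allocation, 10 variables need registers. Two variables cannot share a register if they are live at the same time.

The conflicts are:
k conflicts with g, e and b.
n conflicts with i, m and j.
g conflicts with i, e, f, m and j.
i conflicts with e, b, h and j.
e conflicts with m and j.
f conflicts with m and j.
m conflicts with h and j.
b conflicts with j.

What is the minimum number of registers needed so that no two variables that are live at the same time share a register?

g, f, m, j all conflict with each other, so at least 4 registers are needed.
4 registers suffice: register 1 → {k, h, j}; register 2 → {i, m}; register 3 → {n, g, b}; register 4 → {e, f}. No two conflicting variables share a register.

4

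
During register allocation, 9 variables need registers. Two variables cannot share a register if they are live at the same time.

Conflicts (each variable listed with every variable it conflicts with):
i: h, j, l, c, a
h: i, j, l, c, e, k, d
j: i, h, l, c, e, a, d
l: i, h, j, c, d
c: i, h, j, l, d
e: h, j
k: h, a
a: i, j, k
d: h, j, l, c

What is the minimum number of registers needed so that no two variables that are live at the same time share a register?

5

i, h, j, l, c pairwise conflict, so at least 5 registers are needed.
5 registers suffice: register 1 → {j, k}; register 2 → {h, a}; register 3 → {i, e, d}; register 4 → {l}; register 5 → {c}. Every pair that conflicts lands in different registers.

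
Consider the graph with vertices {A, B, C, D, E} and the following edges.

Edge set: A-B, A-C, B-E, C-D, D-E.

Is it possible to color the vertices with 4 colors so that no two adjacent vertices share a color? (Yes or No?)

The chromatic number is 3. The cycle B-E-D-C-A-B has odd length 5, so it cannot be 2-colored; at least 3 colors are needed.
One proper 3-coloring: A=3, B=1, C=2, D=1, E=2.
Since 4 ≥ 3, a proper 4-coloring certainly exists.

Yes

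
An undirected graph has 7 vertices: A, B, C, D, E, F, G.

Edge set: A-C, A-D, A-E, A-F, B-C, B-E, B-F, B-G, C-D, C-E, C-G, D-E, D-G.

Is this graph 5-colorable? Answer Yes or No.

Yes

The chromatic number is 4. A, C, D, E are mutually adjacent (a clique of size 4), so at least 4 colors are needed.
4 colors suffice: color red → {C, F}; color blue → {E, G}; color green → {A, B}; color yellow → {D}.
Since 5 ≥ 4, a proper 5-coloring certainly exists.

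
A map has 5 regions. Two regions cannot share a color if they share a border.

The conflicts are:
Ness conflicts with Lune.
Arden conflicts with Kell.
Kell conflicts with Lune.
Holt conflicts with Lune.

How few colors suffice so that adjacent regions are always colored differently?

Holt and Lune conflict, so at least 2 colors are needed.
2 colors suffice: Ness=2, Arden=1, Kell=2, Holt=2, Lune=1. Every pair that conflicts lands in different colors.

2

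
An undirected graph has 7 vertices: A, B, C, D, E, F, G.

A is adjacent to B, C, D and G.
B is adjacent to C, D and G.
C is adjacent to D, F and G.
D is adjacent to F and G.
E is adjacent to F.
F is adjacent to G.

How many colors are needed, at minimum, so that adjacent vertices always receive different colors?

A, B, C, D, G form a clique, so at least 5 colors are needed.
5 colors suffice: color red → {C, E}; color blue → {G}; color green → {D}; color yellow → {B, F}; color purple → {A}. No two adjacent vertices share a color.

5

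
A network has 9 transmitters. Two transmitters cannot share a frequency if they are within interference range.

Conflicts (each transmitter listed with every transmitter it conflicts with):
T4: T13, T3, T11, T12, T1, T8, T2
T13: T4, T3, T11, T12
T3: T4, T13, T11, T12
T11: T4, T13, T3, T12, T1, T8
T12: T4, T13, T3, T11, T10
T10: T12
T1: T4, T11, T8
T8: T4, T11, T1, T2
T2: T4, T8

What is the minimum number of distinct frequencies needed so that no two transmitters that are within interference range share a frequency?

T4, T13, T3, T11, T12 pairwise conflict, so at least 5 frequencies are needed.
5 frequencies suffice: frequency 1 → {T4, T10}; frequency 2 → {T11, T2}; frequency 3 → {T12, T8}; frequency 4 → {T13, T1}; frequency 5 → {T3}. No two conflicting transmitters share a frequency.

5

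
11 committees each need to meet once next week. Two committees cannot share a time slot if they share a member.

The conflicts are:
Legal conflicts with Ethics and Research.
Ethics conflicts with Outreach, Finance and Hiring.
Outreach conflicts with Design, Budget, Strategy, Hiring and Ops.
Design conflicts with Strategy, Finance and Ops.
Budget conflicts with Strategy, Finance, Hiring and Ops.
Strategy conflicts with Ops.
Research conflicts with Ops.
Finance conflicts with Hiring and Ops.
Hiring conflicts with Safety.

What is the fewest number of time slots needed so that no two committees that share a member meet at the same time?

Outreach, Budget, Strategy, Ops are mutually in conflict, so at least 4 time slots are needed.
4 time slots suffice: Legal=2, Ethics=3, Outreach=1, Design=3, Budget=3, Strategy=4, Research=1, Finance=1, Hiring=2, Safety=1, Ops=2. No two conflicting committees share a time slot.

4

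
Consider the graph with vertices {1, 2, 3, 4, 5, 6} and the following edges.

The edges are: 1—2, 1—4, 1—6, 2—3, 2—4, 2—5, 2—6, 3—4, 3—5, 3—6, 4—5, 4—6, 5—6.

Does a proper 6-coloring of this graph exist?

The chromatic number is 5. 2, 3, 4, 5, 6 are mutually adjacent (a clique of size 5), so at least 5 colors are needed.
5 colors suffice: color red → {6}; color blue → {2}; color green → {4}; color yellow → {1, 3}; color purple → {5}.
Since 6 ≥ 5, a proper 6-coloring certainly exists.

Yes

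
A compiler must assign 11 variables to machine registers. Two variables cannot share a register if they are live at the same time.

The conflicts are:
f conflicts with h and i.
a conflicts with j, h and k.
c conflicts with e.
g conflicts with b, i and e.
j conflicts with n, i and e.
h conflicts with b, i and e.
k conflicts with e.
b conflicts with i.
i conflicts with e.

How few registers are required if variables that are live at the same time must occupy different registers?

h, b, i pairwise conflict, so at least 3 registers are needed.
3 registers suffice: f=2, a=1, c=1, g=3, j=3, n=1, h=3, k=3, b=2, i=1, e=2. Every pair that conflicts lands in different registers.

3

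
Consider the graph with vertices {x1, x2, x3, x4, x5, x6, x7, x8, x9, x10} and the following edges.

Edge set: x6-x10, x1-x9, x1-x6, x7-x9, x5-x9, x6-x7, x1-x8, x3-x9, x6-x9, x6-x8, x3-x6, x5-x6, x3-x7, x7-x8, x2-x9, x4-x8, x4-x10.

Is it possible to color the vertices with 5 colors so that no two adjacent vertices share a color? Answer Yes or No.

Yes

The chromatic number is 4. x3, x6, x7, x9 are mutually adjacent (a clique of size 4), so at least 4 colors are needed.
A valid assignment using 4 colors: x1=G, x2=R, x3=Y, x4=R, x5=G, x6=R, x7=G, x8=B, x9=B, x10=B.
Since 5 ≥ 4, a proper 5-coloring certainly exists.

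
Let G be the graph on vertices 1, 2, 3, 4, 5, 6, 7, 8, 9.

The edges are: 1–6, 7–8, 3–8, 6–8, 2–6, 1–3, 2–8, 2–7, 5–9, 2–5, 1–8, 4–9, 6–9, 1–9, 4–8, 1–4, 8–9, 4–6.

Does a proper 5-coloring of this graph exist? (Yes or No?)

Yes

The chromatic number is 5. 1, 4, 6, 8, 9 are mutually adjacent (a clique of size 5), so at least 5 colors are needed.
5 colors suffice: color red → {5, 8}; color blue → {3, 6, 7}; color green → {1, 2}; color yellow → {9}; color purple → {4}.
That is already a proper 5-coloring.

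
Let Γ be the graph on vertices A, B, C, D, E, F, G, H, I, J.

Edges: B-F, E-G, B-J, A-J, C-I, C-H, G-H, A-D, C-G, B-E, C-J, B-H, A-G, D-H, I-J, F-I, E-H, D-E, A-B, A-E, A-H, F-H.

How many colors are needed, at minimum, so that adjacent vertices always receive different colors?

A, E, G, H are pairwise adjacent (a clique of size 4), so at least 4 colors are needed.
4 colors suffice: color 1 → {H, J}; color 2 → {A, C, F}; color 3 → {E, I}; color 4 → {B, D, G}. No two adjacent vertices share a color.

4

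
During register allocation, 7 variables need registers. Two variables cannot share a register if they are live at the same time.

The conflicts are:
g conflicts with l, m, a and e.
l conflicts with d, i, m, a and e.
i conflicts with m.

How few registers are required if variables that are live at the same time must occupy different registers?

g, l, m are mutually in conflict, so at least 3 registers are needed.
A valid assignment using 3 registers: g=2, l=1, d=2, i=2, m=3, a=3, e=3. No two conflicting variables share a register.

3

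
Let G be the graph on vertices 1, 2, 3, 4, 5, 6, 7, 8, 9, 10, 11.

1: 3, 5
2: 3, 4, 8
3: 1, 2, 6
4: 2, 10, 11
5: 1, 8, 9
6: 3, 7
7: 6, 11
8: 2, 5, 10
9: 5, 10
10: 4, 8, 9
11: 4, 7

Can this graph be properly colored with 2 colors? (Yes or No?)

No

The cycle 1-5-8-2-3-1 has odd length 5, so it cannot be 2-colored; at least 3 colors are needed.
So 2 colors are not enough.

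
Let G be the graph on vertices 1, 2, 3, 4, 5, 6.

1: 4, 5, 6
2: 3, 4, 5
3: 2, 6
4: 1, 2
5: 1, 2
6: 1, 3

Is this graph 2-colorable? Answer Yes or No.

The cycle 2-5-1-6-3-2 has odd length 5, so it cannot be 2-colored; at least 3 colors are needed.
So 2 colors are not enough.

No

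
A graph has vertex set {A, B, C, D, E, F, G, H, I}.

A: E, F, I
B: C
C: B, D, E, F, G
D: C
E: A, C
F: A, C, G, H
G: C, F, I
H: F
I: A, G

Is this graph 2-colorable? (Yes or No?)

C, F, G are mutually adjacent, so at least 3 colors are needed.
So 2 colors are not enough.

No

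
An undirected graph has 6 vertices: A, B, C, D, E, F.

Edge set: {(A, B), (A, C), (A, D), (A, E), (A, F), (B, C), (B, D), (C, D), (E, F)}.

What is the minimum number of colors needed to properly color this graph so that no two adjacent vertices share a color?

4

A, B, C, D are mutually adjacent (a clique of size 4), so at least 4 colors are needed.
4 colors suffice: color 1 → {A}; color 2 → {D, F}; color 3 → {C, E}; color 4 → {B}. Each edge has distinct colors on its endpoints.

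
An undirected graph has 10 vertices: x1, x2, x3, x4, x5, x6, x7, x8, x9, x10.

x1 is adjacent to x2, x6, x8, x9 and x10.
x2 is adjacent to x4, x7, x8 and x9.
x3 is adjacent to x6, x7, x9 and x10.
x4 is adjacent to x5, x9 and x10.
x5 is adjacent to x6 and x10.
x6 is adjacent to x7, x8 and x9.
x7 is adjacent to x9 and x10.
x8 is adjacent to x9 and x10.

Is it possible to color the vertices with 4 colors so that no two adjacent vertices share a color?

The chromatic number is 4. x3, x6, x7, x9 are mutually adjacent (a clique of size 4), so at least 4 colors are needed.
4 colors suffice: color 1 → {x9, x10}; color 2 → {x2, x6}; color 3 → {x1, x4, x7}; color 4 → {x3, x5, x8}.
That is already a proper 4-coloring.

Yes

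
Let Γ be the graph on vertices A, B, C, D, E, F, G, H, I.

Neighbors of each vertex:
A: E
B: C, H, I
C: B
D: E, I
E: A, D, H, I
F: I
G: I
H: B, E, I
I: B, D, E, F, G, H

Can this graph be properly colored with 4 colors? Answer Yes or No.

The chromatic number is 3. D, E, I are pairwise adjacent, so at least 3 colors are needed.
One proper 3-coloring: A=1, B=2, C=1, D=3, E=2, F=2, G=2, H=3, I=1.
Since 4 ≥ 3, a proper 4-coloring certainly exists.

Yes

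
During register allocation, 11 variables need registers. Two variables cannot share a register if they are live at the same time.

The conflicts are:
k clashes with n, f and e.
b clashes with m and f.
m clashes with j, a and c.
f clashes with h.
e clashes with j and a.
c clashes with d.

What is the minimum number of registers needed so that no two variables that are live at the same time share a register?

e and a conflict, so at least 2 registers are needed.
A valid assignment using 2 registers: k=2, n=1, b=2, m=1, f=1, e=1, j=2, a=2, h=2, c=2, d=1. Every pair that conflicts lands in different registers.

2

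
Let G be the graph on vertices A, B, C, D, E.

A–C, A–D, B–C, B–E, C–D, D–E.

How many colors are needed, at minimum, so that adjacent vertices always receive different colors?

3

A, C, D are pairwise adjacent, so at least 3 colors are needed.
3 colors suffice: color red → {C, E}; color blue → {B, D}; color green → {A}. Every edge joins two different colors.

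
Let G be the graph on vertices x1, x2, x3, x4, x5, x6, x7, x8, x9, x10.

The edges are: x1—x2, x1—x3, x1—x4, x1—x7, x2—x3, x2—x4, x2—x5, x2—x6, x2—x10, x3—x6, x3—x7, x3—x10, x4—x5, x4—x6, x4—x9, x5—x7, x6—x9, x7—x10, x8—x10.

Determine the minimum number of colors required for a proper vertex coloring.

3

x4, x6, x9 are pairwise adjacent, so at least 3 colors are needed.
3 colors suffice: x1=3, x2=1, x3=2, x4=2, x5=3, x6=3, x7=1, x8=1, x9=1, x10=3. Each edge has distinct colors on its endpoints.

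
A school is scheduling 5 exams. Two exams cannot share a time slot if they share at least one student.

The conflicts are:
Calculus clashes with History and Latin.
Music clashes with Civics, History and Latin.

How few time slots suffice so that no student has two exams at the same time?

2

Calculus and History conflict, so at least 2 time slots are needed.
Using 2 time slots: Calculus=1, Music=1, Civics=2, History=2, Latin=2. Each listed conflict is separated.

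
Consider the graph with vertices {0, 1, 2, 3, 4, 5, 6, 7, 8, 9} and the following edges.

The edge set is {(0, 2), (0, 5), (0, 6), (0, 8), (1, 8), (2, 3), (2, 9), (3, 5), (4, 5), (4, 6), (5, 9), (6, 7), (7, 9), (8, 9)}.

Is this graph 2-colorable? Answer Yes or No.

The cycle 6-4-5-9-7-6 has odd length 5, so it cannot be 2-colored; at least 3 colors are needed.
So 2 colors are not enough.

No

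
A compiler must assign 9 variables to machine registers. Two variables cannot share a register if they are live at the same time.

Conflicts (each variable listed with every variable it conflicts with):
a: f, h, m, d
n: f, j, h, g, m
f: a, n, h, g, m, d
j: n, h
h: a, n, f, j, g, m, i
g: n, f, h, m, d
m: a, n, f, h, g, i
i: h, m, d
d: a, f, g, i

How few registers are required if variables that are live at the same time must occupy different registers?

n, f, h, g, m all conflict with each other, so at least 5 registers are needed.
5 registers suffice: register 1 → {h, d}; register 2 → {j, m}; register 3 → {f, i}; register 4 → {a, g}; register 5 → {n}. Each listed conflict is separated.

5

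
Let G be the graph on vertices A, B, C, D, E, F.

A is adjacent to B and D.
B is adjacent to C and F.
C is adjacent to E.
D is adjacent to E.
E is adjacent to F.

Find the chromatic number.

3

The cycle A-B-C-E-D-A has odd length 5, so it cannot be 2-colored; at least 3 colors are needed.
A valid assignment using 3 colors: A=3, B=1, C=2, D=2, E=1, F=2. Each edge has distinct colors on its endpoints.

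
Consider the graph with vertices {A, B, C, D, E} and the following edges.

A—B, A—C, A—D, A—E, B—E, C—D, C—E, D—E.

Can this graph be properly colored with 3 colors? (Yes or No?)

A, C, D, E are pairwise adjacent (a clique of size 4), so at least 4 colors are needed.
So 3 colors are not enough.

No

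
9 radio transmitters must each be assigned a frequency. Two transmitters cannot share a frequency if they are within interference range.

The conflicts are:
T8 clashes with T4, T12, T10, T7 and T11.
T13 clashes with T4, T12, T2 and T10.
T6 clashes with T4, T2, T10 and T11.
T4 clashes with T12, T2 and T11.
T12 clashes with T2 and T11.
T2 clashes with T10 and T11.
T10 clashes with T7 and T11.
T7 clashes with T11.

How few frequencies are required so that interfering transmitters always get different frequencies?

4

T8, T10, T7, T11 pairwise conflict, so at least 4 frequencies are needed.
4 frequencies suffice: frequency 1 → {T13, T11}; frequency 2 → {T8, T2}; frequency 3 → {T4, T10}; frequency 4 → {T6, T12, T7}. Every pair that conflicts lands in different frequencies.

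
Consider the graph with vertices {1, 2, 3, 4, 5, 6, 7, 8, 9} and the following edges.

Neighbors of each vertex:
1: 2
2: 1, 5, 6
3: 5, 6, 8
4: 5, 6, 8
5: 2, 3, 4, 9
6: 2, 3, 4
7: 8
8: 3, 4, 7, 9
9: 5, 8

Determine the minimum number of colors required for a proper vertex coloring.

2

2 and 6 are adjacent, so at least 2 colors are needed.
A valid assignment using 2 colors: 1=a, 2=b, 3=b, 4=b, 5=a, 6=a, 7=b, 8=a, 9=b. No two adjacent vertices share a color.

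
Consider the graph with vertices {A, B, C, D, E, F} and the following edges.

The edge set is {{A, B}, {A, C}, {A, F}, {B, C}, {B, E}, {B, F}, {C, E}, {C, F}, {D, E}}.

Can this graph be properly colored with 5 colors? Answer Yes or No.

The chromatic number is 4. A, B, C, F are pairwise adjacent (a clique of size 4), so at least 4 colors are needed.
A valid assignment using 4 colors: A=3, B=2, C=1, D=1, E=3, F=4.
Since 5 ≥ 4, a proper 5-coloring certainly exists.

Yes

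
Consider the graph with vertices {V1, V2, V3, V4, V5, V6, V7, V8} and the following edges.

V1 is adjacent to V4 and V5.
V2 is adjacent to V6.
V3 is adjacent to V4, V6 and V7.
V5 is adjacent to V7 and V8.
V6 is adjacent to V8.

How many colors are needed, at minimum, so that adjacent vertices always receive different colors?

The cycle V5-V8-V6-V3-V7-V5 has odd length 5, so it cannot be 2-colored; at least 3 colors are needed.
3 colors suffice: color red → {V4, V5, V6}; color blue → {V1, V2, V3, V8}; color green → {V7}. Every edge joins two different colors.

3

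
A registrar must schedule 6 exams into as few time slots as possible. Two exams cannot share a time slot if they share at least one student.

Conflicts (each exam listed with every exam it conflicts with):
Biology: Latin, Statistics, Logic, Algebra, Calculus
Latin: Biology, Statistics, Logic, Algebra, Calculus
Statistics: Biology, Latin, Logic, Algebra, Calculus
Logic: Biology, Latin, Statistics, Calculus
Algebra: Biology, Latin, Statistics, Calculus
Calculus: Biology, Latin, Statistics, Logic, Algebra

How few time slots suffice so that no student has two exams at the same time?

5

Biology, Latin, Statistics, Algebra, Calculus all conflict with each other, so at least 5 time slots are needed.
5 time slots suffice: time slot 1 → {Latin}; time slot 2 → {Statistics}; time slot 3 → {Biology}; time slot 4 → {Calculus}; time slot 5 → {Logic, Algebra}. Every pair that conflicts lands in different time slots.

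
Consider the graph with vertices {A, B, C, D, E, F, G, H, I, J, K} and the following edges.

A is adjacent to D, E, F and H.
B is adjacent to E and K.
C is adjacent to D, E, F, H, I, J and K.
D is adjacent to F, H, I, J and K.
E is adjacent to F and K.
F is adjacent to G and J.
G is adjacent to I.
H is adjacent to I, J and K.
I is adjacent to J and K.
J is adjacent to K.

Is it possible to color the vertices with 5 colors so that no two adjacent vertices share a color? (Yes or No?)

No

C, D, H, I, J, K form a clique, so at least 6 colors are needed.
So 5 colors are not enough.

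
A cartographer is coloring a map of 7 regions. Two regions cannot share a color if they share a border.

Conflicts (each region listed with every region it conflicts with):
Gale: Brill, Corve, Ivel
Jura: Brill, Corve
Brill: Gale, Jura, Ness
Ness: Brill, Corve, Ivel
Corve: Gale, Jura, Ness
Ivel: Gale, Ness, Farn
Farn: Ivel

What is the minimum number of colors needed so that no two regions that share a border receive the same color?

Gale and Ivel conflict, so at least 2 colors are needed.
2 colors suffice: color 1 → {Brill, Corve, Ivel}; color 2 → {Gale, Jura, Ness, Farn}. No two conflicting regions share a color.

2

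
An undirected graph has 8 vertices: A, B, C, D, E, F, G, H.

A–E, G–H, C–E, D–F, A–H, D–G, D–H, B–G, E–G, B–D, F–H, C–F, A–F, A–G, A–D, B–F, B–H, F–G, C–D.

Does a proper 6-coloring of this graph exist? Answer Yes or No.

The chromatic number is 5. A, D, F, G, H are mutually adjacent (a clique of size 5), so at least 5 colors are needed.
5 colors suffice: color red → {C, G}; color blue → {D, E}; color green → {F}; color yellow → {A, B}; color purple → {H}.
Since 6 ≥ 5, a proper 6-coloring certainly exists.

Yes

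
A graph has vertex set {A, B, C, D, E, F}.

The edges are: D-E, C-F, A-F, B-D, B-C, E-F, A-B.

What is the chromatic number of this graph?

The cycle E-F-A-B-D-E has odd length 5, so it cannot be 2-colored; at least 3 colors are needed.
3 colors suffice: color red → {B, F}; color blue → {A, C, E}; color green → {D}. No two adjacent vertices share a color.

3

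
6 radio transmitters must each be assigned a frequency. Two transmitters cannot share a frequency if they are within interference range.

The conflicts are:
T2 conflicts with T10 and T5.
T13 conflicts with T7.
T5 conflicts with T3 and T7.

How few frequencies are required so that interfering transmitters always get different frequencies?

T2 and T10 conflict, so at least 2 frequencies are needed.
Using 2 frequencies: T2=2, T13=1, T10=1, T5=1, T3=2, T7=2. Every pair that conflicts lands in different frequencies.

2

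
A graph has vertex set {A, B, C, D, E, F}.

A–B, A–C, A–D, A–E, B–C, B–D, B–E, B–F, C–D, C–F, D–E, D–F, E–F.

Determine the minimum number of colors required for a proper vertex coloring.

B, D, E, F are pairwise adjacent (a clique of size 4), so at least 4 colors are needed.
A valid assignment using 4 colors: A=yellow, B=red, C=green, D=blue, E=green, F=yellow. No two adjacent vertices share a color.

4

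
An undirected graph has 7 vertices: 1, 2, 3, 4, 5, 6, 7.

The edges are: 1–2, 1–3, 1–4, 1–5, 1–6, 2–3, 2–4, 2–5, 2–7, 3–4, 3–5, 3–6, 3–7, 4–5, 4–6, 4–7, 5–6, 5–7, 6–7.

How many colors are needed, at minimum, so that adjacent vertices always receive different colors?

1, 2, 3, 4, 5 form a clique, so at least 5 colors are needed.
5 colors suffice: color red → {5}; color blue → {3}; color green → {4}; color yellow → {1, 7}; color purple → {2, 6}. Every edge joins two different colors.

5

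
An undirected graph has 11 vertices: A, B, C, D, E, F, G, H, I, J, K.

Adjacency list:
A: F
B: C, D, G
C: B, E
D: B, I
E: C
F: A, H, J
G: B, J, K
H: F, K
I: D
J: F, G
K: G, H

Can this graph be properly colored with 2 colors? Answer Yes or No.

The cycle H-K-G-J-F-H has odd length 5, so it cannot be 2-colored; at least 3 colors are needed.
So 2 colors are not enough.

No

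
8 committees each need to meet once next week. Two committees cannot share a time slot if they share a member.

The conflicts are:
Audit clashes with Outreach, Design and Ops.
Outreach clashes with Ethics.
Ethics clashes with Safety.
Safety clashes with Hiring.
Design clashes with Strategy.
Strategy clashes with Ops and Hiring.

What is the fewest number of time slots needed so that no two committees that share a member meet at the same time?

The cycle Ethics-Outreach-Audit-Design-Strategy-Hiring-Safety-Ethics has odd length 7, so it cannot be 2-colored; at least 3 time slots are needed.
3 time slots suffice: time slot 1 → {Audit, Ethics, Strategy}; time slot 2 → {Outreach, Design, Ops, Hiring}; time slot 3 → {Safety}. No two conflicting committees share a time slot.

3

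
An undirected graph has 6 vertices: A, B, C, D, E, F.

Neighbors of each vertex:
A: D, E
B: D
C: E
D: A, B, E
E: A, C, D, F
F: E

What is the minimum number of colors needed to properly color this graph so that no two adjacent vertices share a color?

A, D, E are mutually adjacent, so at least 3 colors are needed.
A valid assignment using 3 colors: A=3, B=1, C=2, D=2, E=1, F=2. No two adjacent vertices share a color.

3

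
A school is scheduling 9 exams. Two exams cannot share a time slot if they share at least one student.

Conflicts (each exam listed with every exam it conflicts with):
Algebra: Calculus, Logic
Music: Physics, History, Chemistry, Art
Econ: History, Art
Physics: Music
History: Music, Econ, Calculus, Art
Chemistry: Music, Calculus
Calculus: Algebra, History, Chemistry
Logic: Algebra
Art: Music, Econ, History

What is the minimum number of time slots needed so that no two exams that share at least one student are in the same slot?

3

Music, History, Art all conflict with each other, so at least 3 time slots are needed.
3 time slots suffice: Algebra=1, Music=2, Econ=2, Physics=1, History=1, Chemistry=1, Calculus=2, Logic=2, Art=3. Each listed conflict is separated.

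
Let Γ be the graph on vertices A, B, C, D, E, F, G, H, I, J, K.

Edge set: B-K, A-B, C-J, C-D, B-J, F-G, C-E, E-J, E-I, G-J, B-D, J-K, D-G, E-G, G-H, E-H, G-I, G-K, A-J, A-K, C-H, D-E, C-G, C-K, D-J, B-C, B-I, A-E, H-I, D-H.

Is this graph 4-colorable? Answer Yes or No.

No

C, D, E, G, J are pairwise adjacent (a clique of size 5), so at least 5 colors are needed.
So 4 colors are not enough.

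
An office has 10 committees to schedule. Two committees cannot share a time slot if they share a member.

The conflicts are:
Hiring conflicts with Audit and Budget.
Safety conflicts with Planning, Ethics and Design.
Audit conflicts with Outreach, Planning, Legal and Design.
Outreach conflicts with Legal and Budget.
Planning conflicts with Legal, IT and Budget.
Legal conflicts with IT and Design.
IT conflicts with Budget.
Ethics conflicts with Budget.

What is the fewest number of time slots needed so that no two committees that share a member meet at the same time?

3

Audit, Legal, Design all conflict with each other, so at least 3 time slots are needed.
Using 3 time slots: Hiring=3, Safety=1, Audit=1, Outreach=3, Planning=3, Legal=2, IT=1, Ethics=3, Budget=2, Design=3. No two conflicting committees share a time slot.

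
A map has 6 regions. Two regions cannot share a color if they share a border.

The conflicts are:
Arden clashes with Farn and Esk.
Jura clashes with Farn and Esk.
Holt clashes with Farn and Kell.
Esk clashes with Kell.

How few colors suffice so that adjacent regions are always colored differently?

The cycle Jura-Farn-Holt-Kell-Esk-Jura has odd length 5, so it cannot be 2-colored; at least 3 colors are needed.
A valid assignment using 3 colors: Arden=2, Jura=2, Holt=2, Farn=1, Esk=1, Kell=3. Each listed conflict is separated.

3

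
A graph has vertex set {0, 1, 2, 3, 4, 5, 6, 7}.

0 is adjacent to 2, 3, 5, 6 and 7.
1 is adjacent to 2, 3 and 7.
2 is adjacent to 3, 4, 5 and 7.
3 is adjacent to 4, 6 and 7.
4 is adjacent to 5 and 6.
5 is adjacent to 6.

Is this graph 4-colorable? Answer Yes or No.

The chromatic number is 4. 0, 2, 3, 7 are mutually adjacent (a clique of size 4), so at least 4 colors are needed.
A valid assignment using 4 colors: 0=green, 1=green, 2=blue, 3=red, 4=green, 5=red, 6=blue, 7=yellow.
That is already a proper 4-coloring.

Yes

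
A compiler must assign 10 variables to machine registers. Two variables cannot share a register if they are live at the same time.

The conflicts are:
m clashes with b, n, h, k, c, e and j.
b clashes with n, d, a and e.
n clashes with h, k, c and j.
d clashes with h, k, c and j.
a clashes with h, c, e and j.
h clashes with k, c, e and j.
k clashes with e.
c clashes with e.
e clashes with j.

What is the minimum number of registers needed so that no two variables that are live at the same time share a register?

a, h, c, e pairwise conflict, so at least 4 registers are needed.
4 registers suffice: m=2, b=1, n=3, d=2, a=2, h=1, k=4, c=4, e=3, j=4. Every pair that conflicts lands in different registers.

4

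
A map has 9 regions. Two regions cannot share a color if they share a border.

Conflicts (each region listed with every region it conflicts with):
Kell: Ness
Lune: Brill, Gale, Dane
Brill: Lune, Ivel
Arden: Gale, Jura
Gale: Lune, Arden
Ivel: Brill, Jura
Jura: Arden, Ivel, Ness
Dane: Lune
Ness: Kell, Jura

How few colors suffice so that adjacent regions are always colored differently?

2

Kell and Ness conflict, so at least 2 colors are needed.
2 colors suffice: color 1 → {Kell, Brill, Gale, Jura, Dane}; color 2 → {Lune, Arden, Ivel, Ness}. Every pair that conflicts lands in different colors.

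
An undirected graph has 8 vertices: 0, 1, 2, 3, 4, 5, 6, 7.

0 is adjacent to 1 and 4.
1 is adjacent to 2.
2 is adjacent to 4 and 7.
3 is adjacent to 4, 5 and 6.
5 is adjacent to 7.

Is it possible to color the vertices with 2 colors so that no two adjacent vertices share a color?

No

The cycle 7-2-4-3-5-7 has odd length 5, so it cannot be 2-colored; at least 3 colors are needed.
So 2 colors are not enough.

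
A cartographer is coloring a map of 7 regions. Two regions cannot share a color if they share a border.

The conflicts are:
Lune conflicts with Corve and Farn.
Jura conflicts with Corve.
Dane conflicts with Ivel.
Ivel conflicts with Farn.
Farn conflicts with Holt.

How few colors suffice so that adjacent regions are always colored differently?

Farn and Holt conflict, so at least 2 colors are needed.
2 colors suffice: color 1 → {Dane, Corve, Farn}; color 2 → {Lune, Jura, Ivel, Holt}. Each listed conflict is separated.

2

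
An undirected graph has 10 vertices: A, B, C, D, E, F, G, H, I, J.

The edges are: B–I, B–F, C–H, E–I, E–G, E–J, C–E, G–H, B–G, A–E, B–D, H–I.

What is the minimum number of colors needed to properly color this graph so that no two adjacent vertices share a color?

2

C and H are adjacent, so at least 2 colors are needed.
A valid assignment using 2 colors: A=2, B=1, C=2, D=2, E=1, F=2, G=2, H=1, I=2, J=2. Each edge has distinct colors on its endpoints.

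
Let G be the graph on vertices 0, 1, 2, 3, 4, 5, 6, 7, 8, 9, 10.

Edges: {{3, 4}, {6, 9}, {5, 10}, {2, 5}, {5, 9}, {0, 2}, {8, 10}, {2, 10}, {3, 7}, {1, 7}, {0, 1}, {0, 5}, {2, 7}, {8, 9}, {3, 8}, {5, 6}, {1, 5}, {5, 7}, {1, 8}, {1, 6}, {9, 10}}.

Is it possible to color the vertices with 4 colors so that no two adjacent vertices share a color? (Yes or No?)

The chromatic number is 3. 5, 9, 10 are pairwise adjacent, so at least 3 colors are needed.
3 colors suffice: 0=c, 1=b, 2=b, 3=b, 4=a, 5=a, 6=c, 7=c, 8=a, 9=b, 10=c.
Since 4 ≥ 3, a proper 4-coloring certainly exists.

Yes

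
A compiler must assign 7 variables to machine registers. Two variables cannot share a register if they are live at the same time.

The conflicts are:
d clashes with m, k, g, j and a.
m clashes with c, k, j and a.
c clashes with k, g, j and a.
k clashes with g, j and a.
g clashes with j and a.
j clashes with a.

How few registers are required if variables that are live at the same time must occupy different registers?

5

c, k, g, j, a are mutually in conflict, so at least 5 registers are needed.
Using 5 registers: d=4, m=5, c=4, k=2, g=5, j=1, a=3. Each listed conflict is separated.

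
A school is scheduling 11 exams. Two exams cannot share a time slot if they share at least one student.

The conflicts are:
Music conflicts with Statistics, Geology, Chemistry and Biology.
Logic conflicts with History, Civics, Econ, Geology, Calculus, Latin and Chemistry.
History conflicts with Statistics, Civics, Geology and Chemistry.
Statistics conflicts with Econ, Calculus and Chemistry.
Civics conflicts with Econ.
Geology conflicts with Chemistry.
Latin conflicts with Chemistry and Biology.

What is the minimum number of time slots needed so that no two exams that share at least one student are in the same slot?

4

Logic, History, Geology, Chemistry all conflict with each other, so at least 4 time slots are needed.
4 time slots suffice: time slot 1 → {Logic, Statistics, Biology}; time slot 2 → {Civics, Calculus, Chemistry}; time slot 3 → {Music, History, Econ, Latin}; time slot 4 → {Geology}. No two conflicting exams share a time slot.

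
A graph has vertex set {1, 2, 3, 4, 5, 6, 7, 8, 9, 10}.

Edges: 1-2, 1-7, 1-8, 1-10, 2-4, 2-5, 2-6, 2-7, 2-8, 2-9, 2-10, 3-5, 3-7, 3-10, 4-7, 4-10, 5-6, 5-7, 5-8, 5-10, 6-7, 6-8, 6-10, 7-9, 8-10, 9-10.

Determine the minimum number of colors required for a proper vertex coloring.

5

2, 5, 6, 8, 10 are pairwise adjacent (a clique of size 5), so at least 5 colors are needed.
A valid assignment using 5 colors: 1=c, 2=b, 3=b, 4=c, 5=c, 6=d, 7=a, 8=e, 9=c, 10=a. Every edge joins two different colors.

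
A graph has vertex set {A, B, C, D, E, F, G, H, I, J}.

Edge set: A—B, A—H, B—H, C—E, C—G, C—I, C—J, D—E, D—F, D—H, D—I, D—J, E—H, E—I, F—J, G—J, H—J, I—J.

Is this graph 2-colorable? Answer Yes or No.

No

C, I, J are pairwise adjacent, so at least 3 colors are needed.
So 2 colors are not enough.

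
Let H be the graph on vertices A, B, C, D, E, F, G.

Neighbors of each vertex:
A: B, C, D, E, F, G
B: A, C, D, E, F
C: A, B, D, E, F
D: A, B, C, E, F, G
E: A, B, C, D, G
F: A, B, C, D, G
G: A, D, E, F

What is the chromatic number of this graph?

5

A, B, C, D, E form a clique, so at least 5 colors are needed.
5 colors suffice: color 1 → {D}; color 2 → {A}; color 3 → {B, G}; color 4 → {E, F}; color 5 → {C}. No two adjacent vertices share a color.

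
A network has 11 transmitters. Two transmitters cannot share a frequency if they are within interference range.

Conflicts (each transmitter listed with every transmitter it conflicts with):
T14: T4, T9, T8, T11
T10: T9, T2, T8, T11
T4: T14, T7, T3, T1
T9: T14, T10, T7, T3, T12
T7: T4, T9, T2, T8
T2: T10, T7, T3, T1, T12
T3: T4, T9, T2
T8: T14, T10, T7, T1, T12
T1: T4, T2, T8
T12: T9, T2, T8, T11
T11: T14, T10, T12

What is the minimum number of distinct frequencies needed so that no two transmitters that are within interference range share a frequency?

T8 and T1 conflict, so at least 2 frequencies are needed.
A valid assignment using 2 frequencies: T14=2, T10=2, T4=1, T9=1, T7=2, T2=1, T3=2, T8=1, T1=2, T12=2, T11=1. Each listed conflict is separated.

2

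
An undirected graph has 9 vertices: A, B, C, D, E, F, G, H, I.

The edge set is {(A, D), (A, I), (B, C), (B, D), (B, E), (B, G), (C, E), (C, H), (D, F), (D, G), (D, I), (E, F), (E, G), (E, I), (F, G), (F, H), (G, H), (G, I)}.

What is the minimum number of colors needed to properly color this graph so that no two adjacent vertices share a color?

E, F, G are pairwise adjacent, so at least 3 colors are needed.
3 colors suffice: A=1, B=3, C=1, D=2, E=2, F=3, G=1, H=2, I=3. No two adjacent vertices share a color.

3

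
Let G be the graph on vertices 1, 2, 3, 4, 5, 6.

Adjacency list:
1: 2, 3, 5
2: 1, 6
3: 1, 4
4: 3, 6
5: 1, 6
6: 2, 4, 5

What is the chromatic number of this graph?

The cycle 6-2-1-3-4-6 has odd length 5, so it cannot be 2-colored; at least 3 colors are needed.
A valid assignment using 3 colors: 1=a, 2=b, 3=b, 4=c, 5=b, 6=a. Every edge joins two different colors.

3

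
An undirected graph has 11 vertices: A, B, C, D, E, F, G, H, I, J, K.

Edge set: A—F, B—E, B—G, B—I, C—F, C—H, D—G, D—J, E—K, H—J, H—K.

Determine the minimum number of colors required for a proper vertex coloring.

The cycle G-D-J-H-K-E-B-G has odd length 7, so it cannot be 2-colored; at least 3 colors are needed.
3 colors suffice: color 1 → {B, D, F, H}; color 2 → {A, C, E, G, I, J}; color 3 → {K}. Each edge has distinct colors on its endpoints.

3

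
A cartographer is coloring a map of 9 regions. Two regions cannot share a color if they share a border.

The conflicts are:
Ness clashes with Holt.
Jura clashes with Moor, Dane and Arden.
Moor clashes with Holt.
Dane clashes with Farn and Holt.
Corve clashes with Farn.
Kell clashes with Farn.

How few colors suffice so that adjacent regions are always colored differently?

Corve and Farn conflict, so at least 2 colors are needed.
2 colors suffice: color 1 → {Jura, Farn, Holt}; color 2 → {Ness, Moor, Dane, Arden, Corve, Kell}. Each listed conflict is separated.

2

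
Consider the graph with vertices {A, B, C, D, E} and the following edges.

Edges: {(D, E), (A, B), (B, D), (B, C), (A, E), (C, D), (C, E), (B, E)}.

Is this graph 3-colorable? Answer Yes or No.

No

B, C, D, E are mutually adjacent (a clique of size 4), so at least 4 colors are needed.
So 3 colors are not enough.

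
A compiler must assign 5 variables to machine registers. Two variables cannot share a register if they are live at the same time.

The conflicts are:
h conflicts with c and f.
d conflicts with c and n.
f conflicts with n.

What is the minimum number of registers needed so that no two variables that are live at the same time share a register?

3

The cycle d-n-f-h-c-d has odd length 5, so it cannot be 2-colored; at least 3 registers are needed.
A valid assignment using 3 registers: h=3, d=1, c=2, f=1, n=2. Each listed conflict is separated.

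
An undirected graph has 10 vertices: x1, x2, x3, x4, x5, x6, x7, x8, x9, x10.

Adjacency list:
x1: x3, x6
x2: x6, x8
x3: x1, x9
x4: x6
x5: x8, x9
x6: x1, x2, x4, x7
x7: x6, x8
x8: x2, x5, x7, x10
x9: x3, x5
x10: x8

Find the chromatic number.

The cycle x3-x1-x6-x2-x8-x5-x9-x3 has odd length 7, so it cannot be 2-colored; at least 3 colors are needed.
3 colors suffice: color 1 → {x3, x6, x8}; color 2 → {x1, x2, x4, x5, x7, x10}; color 3 → {x9}. No two adjacent vertices share a color.

3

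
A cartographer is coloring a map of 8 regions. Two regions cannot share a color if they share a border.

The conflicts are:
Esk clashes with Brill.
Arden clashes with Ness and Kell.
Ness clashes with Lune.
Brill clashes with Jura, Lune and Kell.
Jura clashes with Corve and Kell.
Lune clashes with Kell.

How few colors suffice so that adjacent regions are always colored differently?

3

Brill, Jura, Kell are mutually in conflict, so at least 3 colors are needed.
One proper 3-coloring: Esk=1, Arden=2, Ness=1, Brill=2, Jura=3, Corve=1, Lune=3, Kell=1. Each listed conflict is separated.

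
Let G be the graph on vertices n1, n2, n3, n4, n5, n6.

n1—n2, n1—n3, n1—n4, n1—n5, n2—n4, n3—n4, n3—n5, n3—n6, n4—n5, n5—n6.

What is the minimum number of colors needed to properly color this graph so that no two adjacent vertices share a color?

4

n1, n3, n4, n5 form a clique, so at least 4 colors are needed.
4 colors suffice: color red → {n2, n3}; color blue → {n1, n6}; color green → {n4}; color yellow → {n5}. Each edge has distinct colors on its endpoints.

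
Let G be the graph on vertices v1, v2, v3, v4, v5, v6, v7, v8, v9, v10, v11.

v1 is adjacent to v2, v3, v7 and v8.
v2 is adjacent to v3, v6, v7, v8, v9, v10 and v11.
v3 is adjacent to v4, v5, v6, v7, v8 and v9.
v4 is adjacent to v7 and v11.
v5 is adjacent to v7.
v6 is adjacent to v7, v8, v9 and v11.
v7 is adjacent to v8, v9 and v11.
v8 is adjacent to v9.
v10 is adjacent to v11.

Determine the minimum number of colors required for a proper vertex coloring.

v2, v3, v6, v7, v8, v9 form a clique, so at least 6 colors are needed.
6 colors suffice: color 1 → {v7, v10}; color 2 → {v3, v11}; color 3 → {v2, v4, v5}; color 4 → {v8}; color 5 → {v1, v6}; color 6 → {v9}. Every edge joins two different colors.

6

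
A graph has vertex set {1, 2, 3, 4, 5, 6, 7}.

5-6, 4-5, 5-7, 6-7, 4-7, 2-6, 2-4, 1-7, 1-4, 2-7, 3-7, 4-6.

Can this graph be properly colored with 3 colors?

2, 4, 6, 7 are mutually adjacent (a clique of size 4), so at least 4 colors are needed.
So 3 colors are not enough.

No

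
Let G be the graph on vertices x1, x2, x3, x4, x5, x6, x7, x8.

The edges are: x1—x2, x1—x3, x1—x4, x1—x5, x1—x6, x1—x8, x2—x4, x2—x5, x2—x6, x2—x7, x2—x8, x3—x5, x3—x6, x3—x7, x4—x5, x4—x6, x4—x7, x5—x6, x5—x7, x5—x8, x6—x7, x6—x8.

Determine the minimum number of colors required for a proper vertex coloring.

x1, x2, x4, x5, x6 are mutually adjacent (a clique of size 5), so at least 5 colors are needed.
One proper 5-coloring: x1=G, x2=Y, x3=Y, x4=P, x5=R, x6=B, x7=G, x8=P. Each edge has distinct colors on its endpoints.

5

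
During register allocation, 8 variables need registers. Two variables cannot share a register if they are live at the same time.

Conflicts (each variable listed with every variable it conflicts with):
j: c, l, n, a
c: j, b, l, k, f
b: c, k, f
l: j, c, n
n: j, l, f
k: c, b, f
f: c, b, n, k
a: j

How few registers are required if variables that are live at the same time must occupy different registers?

c, b, k, f all conflict with each other, so at least 4 registers are needed.
4 registers suffice: register 1 → {c, n, a}; register 2 → {j, f}; register 3 → {b, l}; register 4 → {k}. No two conflicting variables share a register.

4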